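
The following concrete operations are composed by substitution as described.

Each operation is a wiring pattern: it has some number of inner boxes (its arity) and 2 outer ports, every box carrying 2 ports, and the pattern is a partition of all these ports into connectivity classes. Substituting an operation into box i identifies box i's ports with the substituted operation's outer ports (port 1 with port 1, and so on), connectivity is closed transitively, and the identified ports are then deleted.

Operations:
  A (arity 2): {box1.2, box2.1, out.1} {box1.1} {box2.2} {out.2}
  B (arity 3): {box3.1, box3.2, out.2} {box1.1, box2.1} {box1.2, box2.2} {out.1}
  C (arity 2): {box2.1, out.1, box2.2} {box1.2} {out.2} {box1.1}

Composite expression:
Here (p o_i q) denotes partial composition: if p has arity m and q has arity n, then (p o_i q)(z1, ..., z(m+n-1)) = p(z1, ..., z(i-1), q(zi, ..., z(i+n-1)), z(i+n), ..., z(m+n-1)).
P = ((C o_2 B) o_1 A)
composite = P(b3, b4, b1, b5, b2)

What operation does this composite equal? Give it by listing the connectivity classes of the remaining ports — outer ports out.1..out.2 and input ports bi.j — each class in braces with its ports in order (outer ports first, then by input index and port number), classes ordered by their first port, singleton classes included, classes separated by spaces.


{out.1, b2.1, b2.2} {out.2} {b1.1, b5.1} {b1.2, b5.2} {b3.1} {b3.2, b4.1} {b4.2}

Connectivity passes through glued C-boundaries; trace each wire chain.
after A, the pattern on (b3, b4) reads {out.1, b3.2, b4.1} {out.2} {b3.1} {b4.2} (out.j = its outer ports)
after B, the pattern on (b1, b5, b2) reads {out.1} {out.2, b2.1, b2.2} {b1.1, b5.1} {b1.2, b5.2} (out.j = its outer ports)
after C, the pattern on (b3, b4, b1, b5, b2) reads {out.1, b2.1, b2.2} {out.2} {b1.1, b5.1} {b1.2, b5.2} {b3.1} {b3.2, b4.1} {b4.2} (out.j = its outer ports)


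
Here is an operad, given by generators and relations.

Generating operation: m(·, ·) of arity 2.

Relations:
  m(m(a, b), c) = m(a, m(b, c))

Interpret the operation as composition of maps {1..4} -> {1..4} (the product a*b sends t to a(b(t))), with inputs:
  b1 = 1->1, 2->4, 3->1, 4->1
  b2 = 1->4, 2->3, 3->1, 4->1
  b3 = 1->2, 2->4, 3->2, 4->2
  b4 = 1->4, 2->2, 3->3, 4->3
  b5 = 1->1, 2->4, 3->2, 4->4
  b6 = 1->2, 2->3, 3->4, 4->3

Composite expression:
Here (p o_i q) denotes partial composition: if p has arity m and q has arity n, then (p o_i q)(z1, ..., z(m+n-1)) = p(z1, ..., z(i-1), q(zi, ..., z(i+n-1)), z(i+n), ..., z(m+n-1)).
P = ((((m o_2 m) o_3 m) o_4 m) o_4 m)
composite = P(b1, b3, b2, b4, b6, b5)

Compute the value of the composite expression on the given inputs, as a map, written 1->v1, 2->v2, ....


1->4, 2->4, 3->4, 4->4

m(b4, b6) = 1->2, 2->3, 3->3, 4->3
m(m(b4, b6), b5) = 1->2, 2->3, 3->3, 4->3
m(b2, m(m(b4, b6), b5)) = 1->3, 2->1, 3->1, 4->1
m(b3, m(b2, m(m(b4, b6), b5))) = 1->2, 2->2, 3->2, 4->2
m(b1, m(b3, m(b2, m(m(b4, b6), b5)))) = 1->4, 2->4, 3->4, 4->4


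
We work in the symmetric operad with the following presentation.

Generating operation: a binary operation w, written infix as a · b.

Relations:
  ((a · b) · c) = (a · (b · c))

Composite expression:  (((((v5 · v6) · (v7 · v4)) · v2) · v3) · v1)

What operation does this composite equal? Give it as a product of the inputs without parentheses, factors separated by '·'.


v5 · v6 · v7 · v4 · v2 · v3 · v1

The w-tree's shape is irrelevant; the v-reading-order decides.
(v5 · v6) unparenthesizes to v5 · v6
(v7 · v4) unparenthesizes to v7 · v4
((v5 · v6) · (v7 · v4)) unparenthesizes to v5 · v6 · v7 · v4
(((v5 · v6) · (v7 · v4)) · v2) unparenthesizes to v5 · v6 · v7 · v4 · v2
((((v5 · v6) · (v7 · v4)) · v2) · v3) unparenthesizes to v5 · v6 · v7 · v4 · v2 · v3
(((((v5 · v6) · (v7 · v4)) · v2) · v3) · v1) unparenthesizes to v5 · v6 · v7 · v4 · v2 · v3 · v1


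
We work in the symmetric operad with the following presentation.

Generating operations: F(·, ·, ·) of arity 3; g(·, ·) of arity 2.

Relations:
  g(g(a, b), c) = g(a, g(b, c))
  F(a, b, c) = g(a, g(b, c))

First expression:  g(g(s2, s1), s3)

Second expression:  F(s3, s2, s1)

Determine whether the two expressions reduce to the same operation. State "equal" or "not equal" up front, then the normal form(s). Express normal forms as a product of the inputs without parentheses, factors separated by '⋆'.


not equal; the first gives s2 ⋆ s1 ⋆ s3 and the second s3 ⋆ s2 ⋆ s1

In normal form, the first expression is s2 ⋆ s1 ⋆ s3
In normal form, the second expression is s3 ⋆ s2 ⋆ s1
They disagree, so not equal.


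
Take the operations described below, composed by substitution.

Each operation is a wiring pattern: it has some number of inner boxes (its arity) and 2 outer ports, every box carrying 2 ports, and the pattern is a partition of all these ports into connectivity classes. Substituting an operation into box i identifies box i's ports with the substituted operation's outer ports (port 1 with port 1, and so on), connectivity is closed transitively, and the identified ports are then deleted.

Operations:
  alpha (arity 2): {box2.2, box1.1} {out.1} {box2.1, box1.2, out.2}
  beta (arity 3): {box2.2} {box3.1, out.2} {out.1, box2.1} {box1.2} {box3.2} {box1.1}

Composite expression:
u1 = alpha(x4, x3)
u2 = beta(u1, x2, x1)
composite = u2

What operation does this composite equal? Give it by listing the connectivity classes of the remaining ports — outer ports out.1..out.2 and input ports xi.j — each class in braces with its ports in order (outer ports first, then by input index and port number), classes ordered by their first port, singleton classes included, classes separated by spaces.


{out.1, x2.1} {out.2, x1.1} {x1.2} {x2.2} {x3.1, x4.2} {x3.2, x4.1}

Treat the ports identified at beta as solder joints: merge, then drop.
alpha over (x4, x3) gives {out.1} {out.2, x3.1, x4.2} {x3.2, x4.1}, out.j being that stage's outer ports
beta over (x4, x3, x2, x1) gives {out.1, x2.1} {out.2, x1.1} {x1.2} {x2.2} {x3.1, x4.2} {x3.2, x4.1}, out.j being that stage's outer ports


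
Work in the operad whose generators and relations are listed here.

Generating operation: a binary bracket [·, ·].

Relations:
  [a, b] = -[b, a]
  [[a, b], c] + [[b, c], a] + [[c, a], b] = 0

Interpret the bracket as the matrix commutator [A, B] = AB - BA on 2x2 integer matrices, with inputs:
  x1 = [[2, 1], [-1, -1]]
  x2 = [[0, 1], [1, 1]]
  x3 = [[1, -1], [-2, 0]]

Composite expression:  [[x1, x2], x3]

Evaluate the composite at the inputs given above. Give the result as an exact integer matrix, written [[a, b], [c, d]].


[x1, x2] = [[2, 4], [-2, -2]]
[[x1, x2], x3] = [[-10, -8], [6, 10]]

[[-10, -8], [6, 10]]


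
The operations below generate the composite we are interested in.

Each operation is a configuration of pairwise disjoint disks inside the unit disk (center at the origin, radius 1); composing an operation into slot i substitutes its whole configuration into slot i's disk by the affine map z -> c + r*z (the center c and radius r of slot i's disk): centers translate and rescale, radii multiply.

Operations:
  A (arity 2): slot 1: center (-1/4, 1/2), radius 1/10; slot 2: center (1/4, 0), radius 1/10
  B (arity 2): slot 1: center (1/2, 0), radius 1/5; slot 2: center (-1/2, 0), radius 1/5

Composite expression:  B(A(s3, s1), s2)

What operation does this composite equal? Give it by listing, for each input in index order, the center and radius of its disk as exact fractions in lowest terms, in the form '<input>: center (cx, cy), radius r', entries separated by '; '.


s1: center (11/20, 0), radius 1/50; s2: center (-1/2, 0), radius 1/5; s3: center (9/20, 1/10), radius 1/50

Only the slot chain above each s matters under B; compose those maps.
input s3: composing its 2 substitution steps yields center (9/20, 1/10), radius 1/50
input s1: composing its 2 substitution steps yields center (11/20, 0), radius 1/50
input s2: composing its 1 substitution step yields center (-1/2, 0), radius 1/5


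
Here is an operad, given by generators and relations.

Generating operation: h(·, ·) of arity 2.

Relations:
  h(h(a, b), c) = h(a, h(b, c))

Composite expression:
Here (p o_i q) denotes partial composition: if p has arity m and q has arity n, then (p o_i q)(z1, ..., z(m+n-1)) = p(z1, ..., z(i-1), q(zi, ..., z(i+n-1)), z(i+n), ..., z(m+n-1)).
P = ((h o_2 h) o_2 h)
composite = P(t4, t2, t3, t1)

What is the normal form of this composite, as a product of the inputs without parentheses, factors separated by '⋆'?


Key point: h is associative — brackets drop, the t-order remains.
h(t2, t3) collapses to t2 ⋆ t3
h(h(t2, t3), t1) collapses to t2 ⋆ t3 ⋆ t1
h(t4, h(h(t2, t3), t1)) collapses to t4 ⋆ t2 ⋆ t3 ⋆ t1

t4 ⋆ t2 ⋆ t3 ⋆ t1


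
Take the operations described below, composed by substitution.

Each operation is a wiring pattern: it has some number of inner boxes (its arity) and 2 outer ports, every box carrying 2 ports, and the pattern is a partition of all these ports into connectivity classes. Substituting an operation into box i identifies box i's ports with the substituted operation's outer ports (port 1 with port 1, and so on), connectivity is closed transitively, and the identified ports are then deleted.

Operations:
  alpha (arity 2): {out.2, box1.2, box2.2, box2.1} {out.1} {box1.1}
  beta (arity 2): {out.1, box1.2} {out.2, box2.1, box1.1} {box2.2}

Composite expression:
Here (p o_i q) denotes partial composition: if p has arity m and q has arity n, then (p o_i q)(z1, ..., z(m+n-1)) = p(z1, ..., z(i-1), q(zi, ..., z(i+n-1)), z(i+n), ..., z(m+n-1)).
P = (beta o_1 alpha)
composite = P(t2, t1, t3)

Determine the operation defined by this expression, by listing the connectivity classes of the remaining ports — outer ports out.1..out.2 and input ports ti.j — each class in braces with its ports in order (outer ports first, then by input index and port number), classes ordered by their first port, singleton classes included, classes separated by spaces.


{out.1, t1.1, t1.2, t2.2} {out.2, t3.1} {t2.1} {t3.2}

Reachability decides: close wires over beta-identified ports.
after alpha, the pattern on (t2, t1) reads {out.1} {out.2, t1.1, t1.2, t2.2} {t2.1} (out.j = its outer ports)
after beta, the pattern on (t2, t1, t3) reads {out.1, t1.1, t1.2, t2.2} {out.2, t3.1} {t2.1} {t3.2} (out.j = its outer ports)


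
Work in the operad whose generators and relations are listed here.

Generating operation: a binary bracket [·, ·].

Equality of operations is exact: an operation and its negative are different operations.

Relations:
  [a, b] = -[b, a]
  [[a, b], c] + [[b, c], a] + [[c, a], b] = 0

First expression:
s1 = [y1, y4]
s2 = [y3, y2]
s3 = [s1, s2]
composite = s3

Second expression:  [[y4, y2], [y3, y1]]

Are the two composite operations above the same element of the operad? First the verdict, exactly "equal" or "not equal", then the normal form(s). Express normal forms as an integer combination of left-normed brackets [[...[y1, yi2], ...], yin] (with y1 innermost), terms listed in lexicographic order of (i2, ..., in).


not equal; the first gives -[[[y1, y4], y2], y3] + [[[y1, y4], y3], y2] and the second -[[[y1, y3], y2], y4] + [[[y1, y3], y4], y2]

Reducing the first expression gives -[[[y1, y4], y2], y3] + [[[y1, y4], y3], y2]
Reducing the second expression gives -[[[y1, y3], y2], y4] + [[[y1, y3], y4], y2]
The normal forms differ: not equal.


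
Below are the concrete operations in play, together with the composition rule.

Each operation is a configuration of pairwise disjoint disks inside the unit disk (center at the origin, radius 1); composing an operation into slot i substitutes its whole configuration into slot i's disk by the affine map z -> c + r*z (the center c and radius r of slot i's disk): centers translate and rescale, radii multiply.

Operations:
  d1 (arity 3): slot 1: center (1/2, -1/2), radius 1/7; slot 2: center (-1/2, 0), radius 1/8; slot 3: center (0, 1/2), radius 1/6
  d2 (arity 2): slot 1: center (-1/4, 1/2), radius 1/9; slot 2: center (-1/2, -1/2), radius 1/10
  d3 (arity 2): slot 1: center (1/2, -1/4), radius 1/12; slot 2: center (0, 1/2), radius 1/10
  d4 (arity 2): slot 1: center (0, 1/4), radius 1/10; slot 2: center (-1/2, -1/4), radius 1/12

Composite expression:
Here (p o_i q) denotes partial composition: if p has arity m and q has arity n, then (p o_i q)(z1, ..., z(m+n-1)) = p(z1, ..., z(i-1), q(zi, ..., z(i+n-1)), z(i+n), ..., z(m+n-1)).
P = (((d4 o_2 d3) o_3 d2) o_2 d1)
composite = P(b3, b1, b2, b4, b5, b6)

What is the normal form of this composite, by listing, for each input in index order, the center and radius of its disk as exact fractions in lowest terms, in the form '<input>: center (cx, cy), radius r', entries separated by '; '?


b1: center (-131/288, -79/288), radius 1/1008; b2: center (-133/288, -13/48), radius 1/1152; b3: center (0, 1/4), radius 1/10; b4: center (-11/24, -77/288), radius 1/864; b5: center (-241/480, -49/240), radius 1/1080; b6: center (-121/240, -17/80), radius 1/1200


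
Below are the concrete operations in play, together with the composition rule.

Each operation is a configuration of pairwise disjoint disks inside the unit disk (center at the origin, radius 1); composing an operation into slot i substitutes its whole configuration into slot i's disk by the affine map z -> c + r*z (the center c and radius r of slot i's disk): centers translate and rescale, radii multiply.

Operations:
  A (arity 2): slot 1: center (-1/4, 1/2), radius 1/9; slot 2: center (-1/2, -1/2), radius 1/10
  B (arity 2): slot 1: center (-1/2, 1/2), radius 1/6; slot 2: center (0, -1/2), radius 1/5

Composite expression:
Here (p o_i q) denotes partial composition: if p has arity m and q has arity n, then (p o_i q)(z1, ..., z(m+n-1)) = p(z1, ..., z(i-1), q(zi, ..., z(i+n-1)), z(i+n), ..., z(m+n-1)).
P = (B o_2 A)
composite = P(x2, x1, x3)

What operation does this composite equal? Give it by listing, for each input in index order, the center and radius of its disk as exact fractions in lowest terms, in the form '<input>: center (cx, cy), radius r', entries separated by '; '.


x1: center (-1/20, -2/5), radius 1/45; x2: center (-1/2, 1/2), radius 1/6; x3: center (-1/10, -3/5), radius 1/50

Below B, radii multiply path by path; the x-disk centers shift.
x2 passes through 1 substitution, ending at center (-1/2, 1/2), radius 1/6
x1 passes through 2 substitutions, ending at center (-1/20, -2/5), radius 1/45
x3 passes through 2 substitutions, ending at center (-1/10, -3/5), radius 1/50


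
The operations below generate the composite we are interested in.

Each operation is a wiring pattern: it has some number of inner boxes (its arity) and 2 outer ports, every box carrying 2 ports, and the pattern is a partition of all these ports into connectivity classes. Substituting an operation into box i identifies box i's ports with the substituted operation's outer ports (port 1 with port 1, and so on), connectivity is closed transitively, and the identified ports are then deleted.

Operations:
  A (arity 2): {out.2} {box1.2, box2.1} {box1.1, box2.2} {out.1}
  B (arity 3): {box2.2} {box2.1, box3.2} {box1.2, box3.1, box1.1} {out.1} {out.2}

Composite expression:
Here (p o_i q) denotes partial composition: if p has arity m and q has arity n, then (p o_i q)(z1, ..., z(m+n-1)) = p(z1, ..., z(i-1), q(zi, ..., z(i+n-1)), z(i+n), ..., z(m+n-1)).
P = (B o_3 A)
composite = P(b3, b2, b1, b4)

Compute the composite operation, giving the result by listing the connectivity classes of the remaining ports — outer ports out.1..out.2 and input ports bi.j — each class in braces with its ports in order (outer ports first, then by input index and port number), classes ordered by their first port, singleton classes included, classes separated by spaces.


Treat the ports identified at B as solder joints: merge, then drop.
stage A: inputs (b1, b4), connectivity {out.1} {out.2} {b1.1, b4.2} {b1.2, b4.1}, out.j its boundary
stage B: inputs (b3, b2, b1, b4), connectivity {out.1} {out.2} {b1.1, b4.2} {b1.2, b4.1} {b2.1} {b2.2} {b3.1, b3.2}, out.j its boundary

{out.1} {out.2} {b1.1, b4.2} {b1.2, b4.1} {b2.1} {b2.2} {b3.1, b3.2}


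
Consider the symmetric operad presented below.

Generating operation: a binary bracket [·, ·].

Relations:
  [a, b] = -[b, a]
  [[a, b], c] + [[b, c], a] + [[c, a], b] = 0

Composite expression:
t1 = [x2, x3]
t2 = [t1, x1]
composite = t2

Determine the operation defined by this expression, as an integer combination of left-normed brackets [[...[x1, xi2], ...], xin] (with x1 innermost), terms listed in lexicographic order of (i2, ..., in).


-[[x1, x2], x3] + [[x1, x3], x2]


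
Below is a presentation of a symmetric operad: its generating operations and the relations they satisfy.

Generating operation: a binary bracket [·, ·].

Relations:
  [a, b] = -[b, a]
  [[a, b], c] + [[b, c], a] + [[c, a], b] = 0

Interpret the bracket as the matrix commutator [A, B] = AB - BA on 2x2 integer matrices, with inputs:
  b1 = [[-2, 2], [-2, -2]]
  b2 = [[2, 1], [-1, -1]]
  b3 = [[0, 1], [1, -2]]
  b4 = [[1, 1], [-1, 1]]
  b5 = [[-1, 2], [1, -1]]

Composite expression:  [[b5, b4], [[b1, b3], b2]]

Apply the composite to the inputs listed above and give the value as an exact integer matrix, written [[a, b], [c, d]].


[[0, -120], [-24, 0]]

[b5, b4] = [[-3, 0], [0, 3]]
[b1, b3] = [[4, -4], [-4, -4]]
[[b1, b3], b2] = [[8, 20], [-4, -8]]
[[b5, b4], [[b1, b3], b2]] = [[0, -120], [-24, 0]]


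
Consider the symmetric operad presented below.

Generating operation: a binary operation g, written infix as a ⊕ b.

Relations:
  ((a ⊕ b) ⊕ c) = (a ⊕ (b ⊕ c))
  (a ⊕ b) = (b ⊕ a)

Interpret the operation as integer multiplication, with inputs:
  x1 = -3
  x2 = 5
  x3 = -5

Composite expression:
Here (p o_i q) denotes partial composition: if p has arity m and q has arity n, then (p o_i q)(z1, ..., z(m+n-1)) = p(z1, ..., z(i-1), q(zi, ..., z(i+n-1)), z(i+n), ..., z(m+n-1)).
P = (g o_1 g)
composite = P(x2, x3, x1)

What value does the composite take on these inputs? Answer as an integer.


75

(x2 ⊕ x3) = -25
((x2 ⊕ x3) ⊕ x1) = 75


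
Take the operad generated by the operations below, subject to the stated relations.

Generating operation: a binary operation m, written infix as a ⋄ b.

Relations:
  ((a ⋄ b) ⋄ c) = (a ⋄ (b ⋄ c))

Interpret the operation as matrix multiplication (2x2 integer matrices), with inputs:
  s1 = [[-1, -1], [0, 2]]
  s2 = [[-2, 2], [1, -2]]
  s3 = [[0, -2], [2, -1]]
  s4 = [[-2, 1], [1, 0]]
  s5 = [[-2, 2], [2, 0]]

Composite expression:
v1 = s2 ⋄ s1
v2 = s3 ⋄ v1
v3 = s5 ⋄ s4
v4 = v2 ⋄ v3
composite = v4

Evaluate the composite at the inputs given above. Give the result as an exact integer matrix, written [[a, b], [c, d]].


[[-28, 16], [-38, 24]]

(s2 ⋄ s1) = [[2, 6], [-1, -5]]
(s3 ⋄ (s2 ⋄ s1)) = [[2, 10], [5, 17]]
(s5 ⋄ s4) = [[6, -2], [-4, 2]]
((s3 ⋄ (s2 ⋄ s1)) ⋄ (s5 ⋄ s4)) = [[-28, 16], [-38, 24]]


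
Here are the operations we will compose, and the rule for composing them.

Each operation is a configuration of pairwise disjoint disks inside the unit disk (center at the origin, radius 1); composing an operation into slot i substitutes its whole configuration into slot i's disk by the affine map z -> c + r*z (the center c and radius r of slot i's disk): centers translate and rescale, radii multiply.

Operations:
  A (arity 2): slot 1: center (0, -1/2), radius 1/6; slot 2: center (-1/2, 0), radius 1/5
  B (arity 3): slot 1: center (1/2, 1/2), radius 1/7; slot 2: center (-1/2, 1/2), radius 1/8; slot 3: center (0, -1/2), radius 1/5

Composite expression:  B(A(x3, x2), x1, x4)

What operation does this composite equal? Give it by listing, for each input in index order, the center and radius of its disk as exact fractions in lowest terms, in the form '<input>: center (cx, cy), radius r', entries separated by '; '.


Only the slot chain above each x matters under B; compose those maps.
for x3, the 2-step affine chain lands on center (1/2, 3/7), radius 1/42
for x2, the 2-step affine chain lands on center (3/7, 1/2), radius 1/35
for x1, the 1-step affine chain lands on center (-1/2, 1/2), radius 1/8
for x4, the 1-step affine chain lands on center (0, -1/2), radius 1/5

x1: center (-1/2, 1/2), radius 1/8; x2: center (3/7, 1/2), radius 1/35; x3: center (1/2, 3/7), radius 1/42; x4: center (0, -1/2), radius 1/5


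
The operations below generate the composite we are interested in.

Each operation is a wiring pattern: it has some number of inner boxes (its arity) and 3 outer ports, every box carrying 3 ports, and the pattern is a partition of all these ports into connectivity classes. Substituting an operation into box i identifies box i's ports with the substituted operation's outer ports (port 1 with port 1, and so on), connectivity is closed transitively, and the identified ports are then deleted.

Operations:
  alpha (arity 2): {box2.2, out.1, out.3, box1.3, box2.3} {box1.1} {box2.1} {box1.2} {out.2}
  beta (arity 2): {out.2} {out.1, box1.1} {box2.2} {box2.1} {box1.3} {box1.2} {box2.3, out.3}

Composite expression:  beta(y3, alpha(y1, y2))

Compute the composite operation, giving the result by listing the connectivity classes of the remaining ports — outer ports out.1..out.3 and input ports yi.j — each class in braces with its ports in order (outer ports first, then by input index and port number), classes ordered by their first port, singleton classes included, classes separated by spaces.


{out.1, y3.1} {out.2} {out.3, y1.3, y2.2, y2.3} {y1.1} {y1.2} {y2.1} {y3.2} {y3.3}

Reachability decides: close wires over beta-identified ports.
alpha over (y1, y2) gives {out.1, out.3, y1.3, y2.2, y2.3} {out.2} {y1.1} {y1.2} {y2.1}, out.j being that stage's outer ports
beta over (y3, y1, y2) gives {out.1, y3.1} {out.2} {out.3, y1.3, y2.2, y2.3} {y1.1} {y1.2} {y2.1} {y3.2} {y3.3}, out.j being that stage's outer ports


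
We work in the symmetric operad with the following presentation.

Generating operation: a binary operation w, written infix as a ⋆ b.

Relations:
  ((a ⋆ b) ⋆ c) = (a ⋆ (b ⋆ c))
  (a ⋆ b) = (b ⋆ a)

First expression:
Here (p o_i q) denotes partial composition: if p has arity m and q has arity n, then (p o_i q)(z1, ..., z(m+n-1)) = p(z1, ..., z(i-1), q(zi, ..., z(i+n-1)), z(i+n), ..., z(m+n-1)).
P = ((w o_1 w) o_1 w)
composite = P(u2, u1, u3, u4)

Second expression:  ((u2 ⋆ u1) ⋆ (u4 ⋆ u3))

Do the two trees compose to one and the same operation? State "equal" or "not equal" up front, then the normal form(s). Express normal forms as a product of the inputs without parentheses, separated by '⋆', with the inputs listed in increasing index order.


equal: each reduces to u1 ⋆ u2 ⋆ u3 ⋆ u4

Reducing the first expression gives u1 ⋆ u2 ⋆ u3 ⋆ u4
Reducing the second expression gives u1 ⋆ u2 ⋆ u3 ⋆ u4
Identical normal forms: equal.


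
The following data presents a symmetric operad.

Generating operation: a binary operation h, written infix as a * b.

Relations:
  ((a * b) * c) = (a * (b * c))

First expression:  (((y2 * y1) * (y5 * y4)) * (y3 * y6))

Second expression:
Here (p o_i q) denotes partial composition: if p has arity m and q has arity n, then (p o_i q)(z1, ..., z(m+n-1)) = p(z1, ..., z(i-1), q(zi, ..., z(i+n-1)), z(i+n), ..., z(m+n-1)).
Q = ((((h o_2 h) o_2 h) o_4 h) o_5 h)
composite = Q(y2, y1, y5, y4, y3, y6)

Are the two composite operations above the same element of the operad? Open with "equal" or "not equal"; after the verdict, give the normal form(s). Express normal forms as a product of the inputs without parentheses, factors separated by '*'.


equal; both compose to y2 * y1 * y5 * y4 * y3 * y6

In normal form, the first expression is y2 * y1 * y5 * y4 * y3 * y6
In normal form, the second expression is y2 * y1 * y5 * y4 * y3 * y6
Both agree, so they are equal.


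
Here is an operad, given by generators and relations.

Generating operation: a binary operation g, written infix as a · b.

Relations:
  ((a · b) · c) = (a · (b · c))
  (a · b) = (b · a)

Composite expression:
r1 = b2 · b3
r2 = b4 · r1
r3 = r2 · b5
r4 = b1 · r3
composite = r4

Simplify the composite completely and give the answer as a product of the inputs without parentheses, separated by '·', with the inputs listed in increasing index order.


b1 · b2 · b3 · b4 · b5


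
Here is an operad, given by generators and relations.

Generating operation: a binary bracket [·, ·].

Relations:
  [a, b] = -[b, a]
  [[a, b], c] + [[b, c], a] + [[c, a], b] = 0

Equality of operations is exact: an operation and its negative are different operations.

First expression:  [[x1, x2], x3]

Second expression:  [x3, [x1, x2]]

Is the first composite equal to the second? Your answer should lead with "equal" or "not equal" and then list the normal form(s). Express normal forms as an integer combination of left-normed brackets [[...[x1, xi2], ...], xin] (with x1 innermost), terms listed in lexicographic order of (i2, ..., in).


not equal: they reduce to [[x1, x2], x3] and -[[x1, x2], x3]

The first expression reduces to [[x1, x2], x3]
The second expression reduces to -[[x1, x2], x3]
The normal forms differ: not equal.


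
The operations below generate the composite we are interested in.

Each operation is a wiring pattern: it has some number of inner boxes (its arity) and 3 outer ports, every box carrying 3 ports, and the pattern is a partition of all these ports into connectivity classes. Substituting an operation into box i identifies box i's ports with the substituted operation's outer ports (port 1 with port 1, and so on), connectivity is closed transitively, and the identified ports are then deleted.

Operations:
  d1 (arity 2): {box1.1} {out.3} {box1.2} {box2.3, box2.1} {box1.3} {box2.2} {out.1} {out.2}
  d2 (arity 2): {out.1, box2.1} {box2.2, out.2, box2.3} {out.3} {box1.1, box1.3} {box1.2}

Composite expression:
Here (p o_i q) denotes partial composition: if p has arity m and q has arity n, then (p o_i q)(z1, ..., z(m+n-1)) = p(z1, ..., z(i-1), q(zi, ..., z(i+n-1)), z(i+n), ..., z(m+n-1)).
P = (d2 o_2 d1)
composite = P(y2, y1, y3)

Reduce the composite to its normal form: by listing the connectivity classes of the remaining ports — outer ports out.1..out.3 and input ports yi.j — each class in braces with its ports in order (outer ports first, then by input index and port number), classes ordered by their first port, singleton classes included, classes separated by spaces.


{out.1} {out.2} {out.3} {y1.1} {y1.2} {y1.3} {y2.1, y2.3} {y2.2} {y3.1, y3.3} {y3.2}

After gluing at d2, chains via deleted ports link the y-ports.
stage d1: inputs (y1, y3), connectivity {out.1} {out.2} {out.3} {y1.1} {y1.2} {y1.3} {y3.1, y3.3} {y3.2}, out.j its boundary
stage d2: inputs (y2, y1, y3), connectivity {out.1} {out.2} {out.3} {y1.1} {y1.2} {y1.3} {y2.1, y2.3} {y2.2} {y3.1, y3.3} {y3.2}, out.j its boundary


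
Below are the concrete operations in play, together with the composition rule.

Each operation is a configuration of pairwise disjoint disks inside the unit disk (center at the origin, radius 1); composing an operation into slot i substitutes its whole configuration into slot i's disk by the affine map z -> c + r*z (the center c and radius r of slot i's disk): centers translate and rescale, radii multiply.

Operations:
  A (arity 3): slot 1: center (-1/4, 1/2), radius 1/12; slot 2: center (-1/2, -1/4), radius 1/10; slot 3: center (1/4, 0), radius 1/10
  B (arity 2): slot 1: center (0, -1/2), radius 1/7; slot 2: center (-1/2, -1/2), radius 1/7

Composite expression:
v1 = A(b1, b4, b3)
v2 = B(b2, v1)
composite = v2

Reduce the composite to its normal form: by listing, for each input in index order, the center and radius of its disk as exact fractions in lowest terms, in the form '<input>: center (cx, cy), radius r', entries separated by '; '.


Follow each b-input down from B: c' goes to c + r*c', radius to r*r'.
tracing b2 down its 1-map path: center (0, -1/2), radius 1/7
tracing b1 down its 2-map path: center (-15/28, -3/7), radius 1/84
tracing b4 down its 2-map path: center (-4/7, -15/28), radius 1/70
tracing b3 down its 2-map path: center (-13/28, -1/2), radius 1/70

b1: center (-15/28, -3/7), radius 1/84; b2: center (0, -1/2), radius 1/7; b3: center (-13/28, -1/2), radius 1/70; b4: center (-4/7, -15/28), radius 1/70


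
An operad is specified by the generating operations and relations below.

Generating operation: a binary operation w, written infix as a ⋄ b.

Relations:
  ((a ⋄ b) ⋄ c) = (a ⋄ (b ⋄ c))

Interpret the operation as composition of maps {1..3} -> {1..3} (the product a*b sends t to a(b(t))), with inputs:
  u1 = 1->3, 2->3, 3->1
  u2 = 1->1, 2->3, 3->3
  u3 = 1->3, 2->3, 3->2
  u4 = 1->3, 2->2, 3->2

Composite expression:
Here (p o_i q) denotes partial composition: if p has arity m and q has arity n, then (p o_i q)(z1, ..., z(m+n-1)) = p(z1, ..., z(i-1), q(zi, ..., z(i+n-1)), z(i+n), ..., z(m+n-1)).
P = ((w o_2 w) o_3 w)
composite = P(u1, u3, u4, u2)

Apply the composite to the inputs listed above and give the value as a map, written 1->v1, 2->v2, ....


1->3, 2->1, 3->1

(u4 ⋄ u2) = 1->3, 2->2, 3->2
(u3 ⋄ (u4 ⋄ u2)) = 1->2, 2->3, 3->3
(u1 ⋄ (u3 ⋄ (u4 ⋄ u2))) = 1->3, 2->1, 3->1


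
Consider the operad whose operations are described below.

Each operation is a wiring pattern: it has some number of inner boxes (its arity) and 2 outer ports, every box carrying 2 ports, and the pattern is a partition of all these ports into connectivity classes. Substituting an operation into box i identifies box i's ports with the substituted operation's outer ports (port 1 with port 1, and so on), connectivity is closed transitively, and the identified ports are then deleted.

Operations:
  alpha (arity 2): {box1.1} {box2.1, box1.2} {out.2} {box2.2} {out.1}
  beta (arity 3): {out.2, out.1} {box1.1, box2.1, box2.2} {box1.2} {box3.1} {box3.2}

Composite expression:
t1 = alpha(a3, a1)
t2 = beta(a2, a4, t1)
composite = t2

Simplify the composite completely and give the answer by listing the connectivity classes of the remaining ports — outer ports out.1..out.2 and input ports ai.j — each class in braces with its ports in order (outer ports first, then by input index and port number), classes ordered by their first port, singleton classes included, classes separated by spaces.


{out.1, out.2} {a1.1, a3.2} {a1.2} {a2.1, a4.1, a4.2} {a2.2} {a3.1}


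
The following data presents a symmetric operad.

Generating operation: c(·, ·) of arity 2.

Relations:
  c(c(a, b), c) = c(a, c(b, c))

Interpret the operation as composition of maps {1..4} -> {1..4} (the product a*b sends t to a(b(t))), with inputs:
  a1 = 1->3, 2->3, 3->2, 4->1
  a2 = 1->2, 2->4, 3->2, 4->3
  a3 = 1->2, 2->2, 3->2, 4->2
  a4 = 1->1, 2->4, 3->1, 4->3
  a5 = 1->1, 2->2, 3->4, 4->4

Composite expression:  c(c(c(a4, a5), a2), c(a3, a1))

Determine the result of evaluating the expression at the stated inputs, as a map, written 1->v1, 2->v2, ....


1->3, 2->3, 3->3, 4->3


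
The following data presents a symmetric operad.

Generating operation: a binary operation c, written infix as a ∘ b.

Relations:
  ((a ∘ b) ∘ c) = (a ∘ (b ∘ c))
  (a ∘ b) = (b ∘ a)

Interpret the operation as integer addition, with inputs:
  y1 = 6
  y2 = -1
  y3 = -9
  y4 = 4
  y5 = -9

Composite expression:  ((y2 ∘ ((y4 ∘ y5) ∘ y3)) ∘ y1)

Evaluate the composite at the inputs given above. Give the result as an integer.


-9


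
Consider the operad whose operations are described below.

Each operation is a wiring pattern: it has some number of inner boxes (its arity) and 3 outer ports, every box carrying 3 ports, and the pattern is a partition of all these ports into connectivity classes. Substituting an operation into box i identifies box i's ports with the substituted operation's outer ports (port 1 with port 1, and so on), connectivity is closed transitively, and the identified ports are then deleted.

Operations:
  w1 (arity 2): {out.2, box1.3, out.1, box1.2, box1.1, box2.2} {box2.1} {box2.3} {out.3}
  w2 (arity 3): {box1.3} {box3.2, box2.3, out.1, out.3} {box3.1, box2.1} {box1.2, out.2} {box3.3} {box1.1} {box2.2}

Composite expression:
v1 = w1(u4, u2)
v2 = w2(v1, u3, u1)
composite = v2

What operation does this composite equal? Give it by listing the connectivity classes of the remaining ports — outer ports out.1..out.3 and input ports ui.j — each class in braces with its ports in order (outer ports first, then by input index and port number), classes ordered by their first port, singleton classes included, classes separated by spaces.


{out.1, out.3, u1.2, u3.3} {out.2, u2.2, u4.1, u4.2, u4.3} {u1.1, u3.1} {u1.3} {u2.1} {u2.3} {u3.2}

Reachability decides: close wires over w2-identified ports.
through w1, on inputs (u4, u2): {out.1, out.2, u2.2, u4.1, u4.2, u4.3} {out.3} {u2.1} {u2.3} (out.j = stage outer ports)
through w2, on inputs (u4, u2, u3, u1): {out.1, out.3, u1.2, u3.3} {out.2, u2.2, u4.1, u4.2, u4.3} {u1.1, u3.1} {u1.3} {u2.1} {u2.3} {u3.2} (out.j = stage outer ports)


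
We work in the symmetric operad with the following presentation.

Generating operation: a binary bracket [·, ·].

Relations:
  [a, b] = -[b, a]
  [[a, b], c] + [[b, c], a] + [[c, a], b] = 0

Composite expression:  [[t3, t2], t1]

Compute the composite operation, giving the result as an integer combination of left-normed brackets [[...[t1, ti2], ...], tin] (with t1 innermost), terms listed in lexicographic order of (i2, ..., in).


[[t1, t2], t3] - [[t1, t3], t2]

Expand each bracket as ab - ba; the t1-initial words give the coefficients.
Composite bracket: [[t3, t2], t1]
Under [a, b] = ab - ba we get 4 signed associative words (2^2 = 4).
Words beginning with t1 determine it all:
  t1t2t3 appears with sign +1, giving the term +[[t1, t2], t3]
  t1t3t2 appears with sign -1, giving the term -[[t1, t3], t2]


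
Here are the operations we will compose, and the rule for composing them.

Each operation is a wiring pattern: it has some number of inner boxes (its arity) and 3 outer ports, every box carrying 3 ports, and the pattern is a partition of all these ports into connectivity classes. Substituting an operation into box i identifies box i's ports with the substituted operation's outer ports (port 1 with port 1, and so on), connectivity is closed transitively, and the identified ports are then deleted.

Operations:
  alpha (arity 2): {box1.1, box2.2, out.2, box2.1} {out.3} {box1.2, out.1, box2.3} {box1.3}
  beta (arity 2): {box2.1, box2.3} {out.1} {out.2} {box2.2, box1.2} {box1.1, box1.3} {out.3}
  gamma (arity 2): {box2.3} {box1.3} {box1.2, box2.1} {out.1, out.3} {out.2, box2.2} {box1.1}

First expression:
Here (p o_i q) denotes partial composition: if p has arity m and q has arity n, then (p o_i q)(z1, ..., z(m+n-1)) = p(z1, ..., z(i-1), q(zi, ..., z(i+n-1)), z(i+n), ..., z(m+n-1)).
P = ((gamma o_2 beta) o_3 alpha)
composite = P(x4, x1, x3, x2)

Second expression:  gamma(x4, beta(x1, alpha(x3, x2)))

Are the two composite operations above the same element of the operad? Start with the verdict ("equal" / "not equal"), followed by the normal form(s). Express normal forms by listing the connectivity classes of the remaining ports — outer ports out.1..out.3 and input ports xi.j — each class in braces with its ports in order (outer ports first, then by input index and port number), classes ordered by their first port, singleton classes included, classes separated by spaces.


equal — both sides give {out.1, out.3} {out.2} {x1.1, x1.3} {x1.2, x2.1, x2.2, x3.1} {x2.3, x3.2} {x3.3} {x4.1} {x4.2} {x4.3}

The first composite normalizes to {out.1, out.3} {out.2} {x1.1, x1.3} {x1.2, x2.1, x2.2, x3.1} {x2.3, x3.2} {x3.3} {x4.1} {x4.2} {x4.3}
The second composite normalizes to {out.1, out.3} {out.2} {x1.1, x1.3} {x1.2, x2.1, x2.2, x3.1} {x2.3, x3.2} {x3.3} {x4.1} {x4.2} {x4.3}
The normal forms match — equal.


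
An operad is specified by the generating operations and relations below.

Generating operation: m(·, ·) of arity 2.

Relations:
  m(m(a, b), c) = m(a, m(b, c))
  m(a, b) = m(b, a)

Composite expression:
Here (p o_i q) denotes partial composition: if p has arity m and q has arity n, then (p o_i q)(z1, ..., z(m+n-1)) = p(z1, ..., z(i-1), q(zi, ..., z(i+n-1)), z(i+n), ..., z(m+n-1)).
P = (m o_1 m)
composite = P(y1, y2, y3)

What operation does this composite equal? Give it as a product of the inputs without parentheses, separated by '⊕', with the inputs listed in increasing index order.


y1 ⊕ y2 ⊕ y3

Key point: m commutes, so take the y-inputs in any fixed order.
m(y1, y2) reduces to y1 ⊕ y2
m(m(y1, y2), y3) reduces to y1 ⊕ y2 ⊕ y3
rearranged into index order: y1 ⊕ y2 ⊕ y3


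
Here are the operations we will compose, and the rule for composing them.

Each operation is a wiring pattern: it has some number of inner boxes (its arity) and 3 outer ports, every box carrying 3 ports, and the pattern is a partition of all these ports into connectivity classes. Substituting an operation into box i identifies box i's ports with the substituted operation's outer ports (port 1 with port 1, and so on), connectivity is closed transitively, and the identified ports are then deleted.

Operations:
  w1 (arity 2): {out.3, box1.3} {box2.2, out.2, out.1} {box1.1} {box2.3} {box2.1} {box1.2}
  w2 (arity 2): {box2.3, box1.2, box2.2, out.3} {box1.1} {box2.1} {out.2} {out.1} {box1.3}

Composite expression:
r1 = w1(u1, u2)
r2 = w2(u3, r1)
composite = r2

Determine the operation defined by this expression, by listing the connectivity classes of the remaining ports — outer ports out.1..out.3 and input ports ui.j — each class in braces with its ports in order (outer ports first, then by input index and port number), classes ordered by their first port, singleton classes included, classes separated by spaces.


{out.1} {out.2} {out.3, u1.3, u2.2, u3.2} {u1.1} {u1.2} {u2.1} {u2.3} {u3.1} {u3.3}

Substituting into w2 glues patterns; closure does the rest.
the subtree at w1 composes to {out.1, out.2, u2.2} {out.3, u1.3} {u1.1} {u1.2} {u2.1} {u2.3} on (u1, u2); out.j = own outer ports
the subtree at w2 composes to {out.1} {out.2} {out.3, u1.3, u2.2, u3.2} {u1.1} {u1.2} {u2.1} {u2.3} {u3.1} {u3.3} on (u3, u1, u2); out.j = own outer ports


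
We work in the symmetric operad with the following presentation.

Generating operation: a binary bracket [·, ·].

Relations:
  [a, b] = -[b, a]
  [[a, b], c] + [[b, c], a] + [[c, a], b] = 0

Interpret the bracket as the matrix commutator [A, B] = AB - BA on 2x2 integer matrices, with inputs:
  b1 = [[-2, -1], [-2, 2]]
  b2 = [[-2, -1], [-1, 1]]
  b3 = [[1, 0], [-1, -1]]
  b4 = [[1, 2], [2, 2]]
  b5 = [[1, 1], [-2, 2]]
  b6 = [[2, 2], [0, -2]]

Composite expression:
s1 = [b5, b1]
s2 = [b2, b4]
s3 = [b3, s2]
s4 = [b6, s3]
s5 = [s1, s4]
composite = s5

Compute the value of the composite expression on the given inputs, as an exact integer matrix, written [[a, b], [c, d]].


[[448, 504], [112, -448]]

[b5, b1] = [[-4, 5], [6, 4]]
[b2, b4] = [[0, -7], [7, 0]]
[b3, [b2, b4]] = [[-7, -14], [-14, 7]]
[b6, [b3, [b2, b4]]] = [[-28, -28], [56, 28]]
[[b5, b1], [b6, [b3, [b2, b4]]]] = [[448, 504], [112, -448]]


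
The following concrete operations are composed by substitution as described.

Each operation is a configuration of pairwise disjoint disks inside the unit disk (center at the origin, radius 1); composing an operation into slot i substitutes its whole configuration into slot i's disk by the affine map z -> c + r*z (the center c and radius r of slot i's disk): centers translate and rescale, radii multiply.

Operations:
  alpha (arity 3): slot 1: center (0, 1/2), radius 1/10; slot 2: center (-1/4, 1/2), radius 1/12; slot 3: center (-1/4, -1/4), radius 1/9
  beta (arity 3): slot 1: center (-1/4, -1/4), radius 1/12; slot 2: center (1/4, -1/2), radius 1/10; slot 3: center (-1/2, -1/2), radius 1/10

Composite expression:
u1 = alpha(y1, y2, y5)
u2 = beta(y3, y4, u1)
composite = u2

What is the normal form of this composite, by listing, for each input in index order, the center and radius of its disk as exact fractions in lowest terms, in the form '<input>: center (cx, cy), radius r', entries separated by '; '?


y1: center (-1/2, -9/20), radius 1/100; y2: center (-21/40, -9/20), radius 1/120; y3: center (-1/4, -1/4), radius 1/12; y4: center (1/4, -1/2), radius 1/10; y5: center (-21/40, -21/40), radius 1/90
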